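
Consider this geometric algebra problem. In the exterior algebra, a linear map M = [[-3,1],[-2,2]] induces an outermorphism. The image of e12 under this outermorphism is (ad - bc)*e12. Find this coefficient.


The outermorphism of a linear map f sends e1^e2 to f(e1)^f(e2).
f(e1) = -3*e1 - 2*e2
f(e2) = 1*e1 + 2*e2
f(e1) ^ f(e2) = (-3*e1 - 2*e2) ^ (1*e1 + 2*e2)
= (-3)*2*e12 + (-2)*1*e21
= (-6 - (-2))*e12
= -4*e12
Coefficient = -4


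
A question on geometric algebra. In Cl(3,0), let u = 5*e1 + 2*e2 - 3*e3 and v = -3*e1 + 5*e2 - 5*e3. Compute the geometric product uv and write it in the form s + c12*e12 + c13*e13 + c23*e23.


In Cl(3,0): e_i^2 = 1, e_ie_j = -e_je_i for i != j.
Scalar part = u . v = 5*(-3) + 2*5 + (-3)*(-5)
= -15 + 10 + 15 = 10
e12 coeff = 5*5 - 2*(-3) = 25 - (-6) = 31
e13 coeff = 5*(-5) - (-3)*(-3) = -25 - 9 = -34
e23 coeff = 2*(-5) - (-3)*5 = -10 - (-15) = 5
uv = 10 + 31*e12 - 34*e13 + 5*e23


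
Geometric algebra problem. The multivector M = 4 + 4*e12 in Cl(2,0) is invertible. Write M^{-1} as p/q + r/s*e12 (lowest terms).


M = 4 + 4*e12, where e12^2 = -1.
Since M commutes with its reverse ~M = a - b*e12, M * ~M = a^2 - b^2*e12^2 = a^2 + b^2.
So M^{-1} = ~M / (a^2 + b^2) = (a - b*e12)/(a^2 + b^2).
a^2 + b^2 = 16 + 16 = 32
Scalar part = 4/32 = 1/8
Bivector coeff = -4/32 = -1/8
M^{-1} = 1/8 - 1/8*e12


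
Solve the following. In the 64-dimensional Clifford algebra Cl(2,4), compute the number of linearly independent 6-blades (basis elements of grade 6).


Number of grade-k basis blades in Cl(p,q) with n = p + q is C(n, k).
n = 2 + 4 = 6
C(6, 6) = 6! / (6! * 0!)
= 720 / (720 * 1)
= 1


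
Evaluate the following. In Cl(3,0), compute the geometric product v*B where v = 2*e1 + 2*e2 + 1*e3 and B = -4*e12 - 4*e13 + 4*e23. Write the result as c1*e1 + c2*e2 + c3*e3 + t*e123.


vB has grade-1 (vector) and grade-3 (trivector) parts: vB = (v _| B) + (v ^ B).
Vector part <vB>_1:
  e1: -v2*b12 - v3*b13 = -(2)*(-4) - (1)*(-4) = 12
  e2: v1*b12 - v3*b23 = (2)*(-4) - (1)*(4) = -12
  e3: v1*b13 + v2*b23 = (2)*(-4) + (2)*(4) = 0
Trivector part <vB>_3:
  e123: v1*b23 - v2*b13 + v3*b12 = (2)*(4) - (2)*(-4) + (1)*(-4) = 12
vB = 12*e1 - 12*e2 + 0*e3 + 12*e123


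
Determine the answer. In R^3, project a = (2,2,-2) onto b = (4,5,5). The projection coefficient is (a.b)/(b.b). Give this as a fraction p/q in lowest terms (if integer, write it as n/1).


Projection coefficient = (a . b) / (b . b)
a . b = 2*4 + 2*5 + (-2)*5
= 8 + 10 + (-10) = 8
b . b = 4^2 + 5^2 + 5^2
= 16 + 25 + 25 = 66
Coefficient = 8/66
In lowest terms: 4/33


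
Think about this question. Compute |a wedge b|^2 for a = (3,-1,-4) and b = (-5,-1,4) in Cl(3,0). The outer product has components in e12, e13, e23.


a wedge b = (a1*b2 - a2*b1)*e12 + (a1*b3 - a3*b1)*e13 + (a2*b3 - a3*b2)*e23
e12 coeff: 3*(-1) - (-1)*(-5) = -3 - 5 = -8
e13 coeff: 3*4 - (-4)*(-5) = 12 - 20 = -8
e23 coeff: (-1)*4 - (-4)*(-1) = -4 - 4 = -8
|a wedge b|^2 = (-8)^2 + (-8)^2 + (-8)^2
= 64 + 64 + 64
= 192


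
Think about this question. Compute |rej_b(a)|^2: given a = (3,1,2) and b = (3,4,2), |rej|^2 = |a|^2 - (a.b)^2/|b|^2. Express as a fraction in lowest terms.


|a|^2 = 3^2 + 1^2 + 2^2 = 14
|b|^2 = 3^2 + 4^2 + 2^2 = 29
a . b = 3*3 + 1*4 + 2*2 = 17
(a.b)^2 = 17^2 = 289
|rej|^2 = 14 - 289/29
= (406 - 289)/29
= 117/29
In lowest terms: 117/29


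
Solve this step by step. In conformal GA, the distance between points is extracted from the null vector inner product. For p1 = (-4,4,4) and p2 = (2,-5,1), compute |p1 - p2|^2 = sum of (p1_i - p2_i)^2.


p1 - p2 = (-6, 9, 3)
|p1 - p2|^2 = (-6)^2 + 9^2 + 3^2
= 36 + 81 + 9
= 126


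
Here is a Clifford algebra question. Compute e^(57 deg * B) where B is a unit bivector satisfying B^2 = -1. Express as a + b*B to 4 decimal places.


For a unit bivector B with B^2 = -1, the exponential series gives
e^(theta*B) = cos(theta) + sin(theta)*B (the GA analogue of Euler's formula).
theta = 57 degrees = 0.994838 rad
cos(57 deg) = 0.5446
sin(57 deg) = 0.8387
exp(theta*B) = 0.5446 + 0.8387*B


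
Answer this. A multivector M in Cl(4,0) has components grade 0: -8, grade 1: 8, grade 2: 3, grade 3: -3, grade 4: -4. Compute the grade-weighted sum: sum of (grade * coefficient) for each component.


Grade-weighted sum = sum of grade_k * coefficient_k
0*(-8) = 0
1*8 = 8
2*3 = 6
3*(-3) = -9
4*(-4) = -16
Total = 0 + 8 + 6 + (-9) + (-16) = -11


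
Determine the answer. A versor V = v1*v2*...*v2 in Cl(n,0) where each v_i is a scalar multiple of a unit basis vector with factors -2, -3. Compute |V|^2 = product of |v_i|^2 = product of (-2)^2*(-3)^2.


Each vector v_i has |v_i|^2 = s_i^2
Squared scales: (-2)^2 = 4, (-3)^2 = 9
|V|^2 = 4 * 9
= 36


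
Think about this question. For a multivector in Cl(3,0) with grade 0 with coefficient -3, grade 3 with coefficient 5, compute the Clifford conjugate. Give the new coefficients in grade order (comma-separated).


Clifford conjugate sign for grade k: (-1)^(k(k+1)/2)
Grade 0: (-1)^(0*1/2) = (-1)^0 = 1, coeff -3 -> -3
Grade 3: (-1)^(3*4/2) = (-1)^6 = 1, coeff 5 -> 5
Conjugated coefficients: -3, 5


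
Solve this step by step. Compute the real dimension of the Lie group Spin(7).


Spin(n) double-covers SO(n); both have Lie algebra so(n) of dimension n(n-1)/2.
n = 7
n(n-1) = 7 * 6 = 42
dim Spin(7) = 42/2 = 21


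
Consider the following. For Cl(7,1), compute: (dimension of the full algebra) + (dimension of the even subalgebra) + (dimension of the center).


n = 7 + 1 = 8
Total dim = 2^8 = 256
Even subalgebra dim = 2^7 = 128
n is even, so center dim = 1
Sum = 256 + 128 + 1 = 385


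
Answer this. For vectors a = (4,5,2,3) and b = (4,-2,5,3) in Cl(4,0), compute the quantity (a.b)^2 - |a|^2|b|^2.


a . b = 4*4 + 5*(-2) + 2*5 + 3*3
= 16 + (-10) + 10 + 9 = 25
|a|^2 = 4^2 + 5^2 + 2^2 + 3^2 = 54
|b|^2 = 4^2 + (-2)^2 + 5^2 + 3^2 = 54
(a.b)^2 = 25^2 = 625
|a|^2 * |b|^2 = 54 * 54 = 2916
Result = 625 - 2916 = -2291


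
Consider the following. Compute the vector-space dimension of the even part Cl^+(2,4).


Even subalgebra dimension = 2^(n-1)
n = 2 + 4 = 6
2^(6 - 1) = 2^5 = 32
Verification: sum of C(6,k) for even k = 1 + 15 + 15 + 1 = 32
Result = 32


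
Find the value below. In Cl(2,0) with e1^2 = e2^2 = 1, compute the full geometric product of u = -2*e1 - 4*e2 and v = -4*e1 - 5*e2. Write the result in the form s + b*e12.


Expand: (-2*e1 - 4*e2)(-4*e1 - 5*e2)
= (-2)*(-4)*e1e1 + (-2)*(-5)*e1e2 + (-4)*(-4)*e2e1 + (-4)*(-5)*e2e2
Using e1^2 = e2^2 = 1, e2e1 = -e1e2:
Scalar part s = (-2)*(-4) + (-4)*(-5) = 8 + 20 = 28
Bivector part b = (-2)*(-5) - (-4)*(-4) = 10 - 16 = -6
uv = 28 - 6*e12


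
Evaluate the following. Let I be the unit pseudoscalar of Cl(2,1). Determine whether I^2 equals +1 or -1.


The pseudoscalar I = e1...e_n (product of all n generators) of Cl(p,q) satisfies I^2 = (-1)^(q + n(n-1)/2).
p = 2, q = 1, n = p + q = 3
n(n-1)/2 = 3 * 2 / 2 = 3
Exponent = q + n(n-1)/2 = 1 + 3 = 4
I^2 = (-1)^4 = +1


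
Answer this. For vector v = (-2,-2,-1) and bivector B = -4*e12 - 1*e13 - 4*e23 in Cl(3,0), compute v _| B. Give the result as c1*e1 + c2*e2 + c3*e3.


Left contraction v _| B = <vB>_1 (grade-1 part of the geometric product vB).
Using e1_|e12 = e2, e2_|e12 = -e1, e1_|e13 = e3, e3_|e13 = -e1, e2_|e23 = e3, e3_|e23 = -e2:
e1 coeff: -v2*b12 - v3*b13 = -(-2)*(-4) - (-1)*(-1) = -9
e2 coeff: v1*b12 - v3*b23 = (-2)*(-4) - (-1)*(-4) = 4
e3 coeff: v1*b13 + v2*b23 = (-2)*(-1) + (-2)*(-4) = 10
v _| B = -9*e1 + 4*e2 + 10*e3


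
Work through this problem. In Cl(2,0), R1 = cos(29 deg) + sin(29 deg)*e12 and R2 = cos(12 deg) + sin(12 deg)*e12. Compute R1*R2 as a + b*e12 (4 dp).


Same-plane rotors commute and their half-angles add:
R1*R2 = cos(a1 + a2) + sin(a1 + a2)*e12.
a1 + a2 = 29 + 12 = 41 deg
cos(41 deg) = 0.7547
sin(41 deg) = 0.6561
R1*R2 = 0.7547 + 0.6561*e12


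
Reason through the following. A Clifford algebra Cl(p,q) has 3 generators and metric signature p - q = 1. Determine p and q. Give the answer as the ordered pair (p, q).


We need p + q = 3 and p - q = 1.
Adding: 2p = 3 + 1 = 4, so p = 2.
Then q = 3 - 2 = 1.
(p, q) = (2, 1)


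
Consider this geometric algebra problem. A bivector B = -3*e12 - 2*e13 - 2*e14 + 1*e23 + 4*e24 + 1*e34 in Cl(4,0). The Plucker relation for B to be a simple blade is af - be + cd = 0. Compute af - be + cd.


Plucker relation: af - be + cd
a*f = (-3)*1 = -3
b*e = (-2)*4 = -8
c*d = (-2)*1 = -2
af - be + cd = -3 - (-8) + (-2)
= 3


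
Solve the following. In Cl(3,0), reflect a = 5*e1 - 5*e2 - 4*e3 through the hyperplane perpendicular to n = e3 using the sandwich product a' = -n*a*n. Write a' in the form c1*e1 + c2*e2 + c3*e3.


Reflection formula: a' = -n*a*n, with n = e3 (unit vector, n^2 = 1).
For reflection through hyperplane perp to e3:
The component along e3 flips sign, others stay.
a = (5, -5, -4)
a' = (5, -5, 4)
a' = 5*e1 - 5*e2 + 4*e3


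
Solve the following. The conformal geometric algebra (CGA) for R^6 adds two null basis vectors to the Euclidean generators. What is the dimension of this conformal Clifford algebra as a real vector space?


The conformal model of R^6 uses Cl(7,1): the 6 Euclidean generators plus two extra orthogonal generators e+ (e+^2 = +1) and e- (e-^2 = -1), from which the null vectors e0, einf are built.
Number of generators m = 6 + 2 = 8.
dim Cl(p,q) = 2^m = 2^8 = 256


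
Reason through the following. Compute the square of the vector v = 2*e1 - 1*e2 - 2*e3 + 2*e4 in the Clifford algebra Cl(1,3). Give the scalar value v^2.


v^2 = sum of c_i^2 * e_i^2
Positive signature terms (e_i^2 = +1): 2^2 = 4
Negative signature terms (e_j^2 = -1): (-1)^2 + (-2)^2 + 2^2 = 9
v^2 = 4 - 9 = -5


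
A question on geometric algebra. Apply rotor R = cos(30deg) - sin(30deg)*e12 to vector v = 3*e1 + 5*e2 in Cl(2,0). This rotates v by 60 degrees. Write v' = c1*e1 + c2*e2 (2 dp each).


Rotor R = cos(30deg) - sin(30deg)*e12
Rotation angle theta = 2 * 30 = 60 degrees
v' = R*v*~R rotates v by theta.
cos(60deg) = 0.5000, sin(60deg) = 0.8660
v'_1 = 3*cos(60deg) - 5*sin(60deg)
= 3*0.5000 - 5*0.8660
= -2.83
v'_2 = 3*sin(60deg) + 5*cos(60deg)
= 3*0.8660 + 5*0.5000
= 5.10
v' = -2.83*e1 + 5.10*e2


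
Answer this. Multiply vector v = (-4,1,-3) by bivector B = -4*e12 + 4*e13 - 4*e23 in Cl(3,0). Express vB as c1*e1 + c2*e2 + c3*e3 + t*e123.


vB has grade-1 (vector) and grade-3 (trivector) parts: vB = (v _| B) + (v ^ B).
Vector part <vB>_1:
  e1: -v2*b12 - v3*b13 = -(1)*(-4) - (-3)*(4) = 16
  e2: v1*b12 - v3*b23 = (-4)*(-4) - (-3)*(-4) = 4
  e3: v1*b13 + v2*b23 = (-4)*(4) + (1)*(-4) = -20
Trivector part <vB>_3:
  e123: v1*b23 - v2*b13 + v3*b12 = (-4)*(-4) - (1)*(4) + (-3)*(-4) = 24
vB = 16*e1 + 4*e2 - 20*e3 + 24*e123


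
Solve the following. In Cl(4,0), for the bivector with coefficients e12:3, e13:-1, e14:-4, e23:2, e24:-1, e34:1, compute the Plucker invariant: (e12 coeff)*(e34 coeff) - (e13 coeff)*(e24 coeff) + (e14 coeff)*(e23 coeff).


Plucker relation: af - be + cd
a*f = 3*1 = 3
b*e = (-1)*(-1) = 1
c*d = (-4)*2 = -8
af - be + cd = 3 - 1 + (-8)
= -6


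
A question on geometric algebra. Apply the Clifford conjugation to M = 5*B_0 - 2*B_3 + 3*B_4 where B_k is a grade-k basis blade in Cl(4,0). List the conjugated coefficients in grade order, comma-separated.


Clifford conjugate sign for grade k: (-1)^(k(k+1)/2)
Grade 0: (-1)^(0*1/2) = (-1)^0 = 1, coeff 5 -> 5
Grade 3: (-1)^(3*4/2) = (-1)^6 = 1, coeff -2 -> -2
Grade 4: (-1)^(4*5/2) = (-1)^10 = 1, coeff 3 -> 3
Conjugated coefficients: 5, -2, 3


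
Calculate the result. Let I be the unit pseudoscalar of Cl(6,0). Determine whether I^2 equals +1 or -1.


The pseudoscalar I = e1...e_n (product of all n generators) of Cl(p,q) satisfies I^2 = (-1)^(q + n(n-1)/2).
p = 6, q = 0, n = p + q = 6
n(n-1)/2 = 6 * 5 / 2 = 15
Exponent = q + n(n-1)/2 = 0 + 15 = 15
I^2 = (-1)^15 = -1


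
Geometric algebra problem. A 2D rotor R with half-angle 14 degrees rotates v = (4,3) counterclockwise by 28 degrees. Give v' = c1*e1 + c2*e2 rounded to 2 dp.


Rotor R = cos(14deg) - sin(14deg)*e12
Rotation angle theta = 2 * 14 = 28 degrees
v' = R*v*~R rotates v by theta.
cos(28deg) = 0.8829, sin(28deg) = 0.4695
v'_1 = 4*cos(28deg) - 3*sin(28deg)
= 4*0.8829 - 3*0.4695
= 2.12
v'_2 = 4*sin(28deg) + 3*cos(28deg)
= 4*0.4695 + 3*0.8829
= 4.53
v' = 2.12*e1 + 4.53*e2


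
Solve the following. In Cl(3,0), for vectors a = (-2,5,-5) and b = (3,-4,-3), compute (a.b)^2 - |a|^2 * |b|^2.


a . b = (-2)*3 + 5*(-4) + (-5)*(-3)
= -6 + (-20) + 15 = -11
|a|^2 = (-2)^2 + 5^2 + (-5)^2 = 54
|b|^2 = 3^2 + (-4)^2 + (-3)^2 = 34
(a.b)^2 = (-11)^2 = 121
|a|^2 * |b|^2 = 54 * 34 = 1836
Result = 121 - 1836 = -1715


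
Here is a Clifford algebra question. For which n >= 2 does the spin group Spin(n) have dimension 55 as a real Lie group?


dim Spin(n) = dim so(n) = n(n-1)/2.
Solve n(n-1)/2 = 55, i.e. n^2 - n - 110 = 0.
Discriminant = 1 + 8*55 = 441
n = (1 + sqrt(441))/2 = (1 + 21)/2 = 11


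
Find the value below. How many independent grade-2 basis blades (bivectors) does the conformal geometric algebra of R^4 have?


The conformal model of R^4 uses Cl(5,1) with m = 4 + 2 = 6 generators.
Number of grade-2 blades = C(m, 2) = C(6, 2)
= 6*5/2 = 15


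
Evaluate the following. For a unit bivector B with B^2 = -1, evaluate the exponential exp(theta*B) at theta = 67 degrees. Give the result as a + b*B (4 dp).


For a unit bivector B with B^2 = -1, the exponential series gives
e^(theta*B) = cos(theta) + sin(theta)*B (the GA analogue of Euler's formula).
theta = 67 degrees = 1.169371 rad
cos(67 deg) = 0.3907
sin(67 deg) = 0.9205
exp(theta*B) = 0.3907 + 0.9205*B


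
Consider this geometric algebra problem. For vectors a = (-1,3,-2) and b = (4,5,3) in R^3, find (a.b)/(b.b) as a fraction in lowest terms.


Projection coefficient = (a . b) / (b . b)
a . b = (-1)*4 + 3*5 + (-2)*3
= -4 + 15 + (-6) = 5
b . b = 4^2 + 5^2 + 3^2
= 16 + 25 + 9 = 50
Coefficient = 5/50
In lowest terms: 1/10


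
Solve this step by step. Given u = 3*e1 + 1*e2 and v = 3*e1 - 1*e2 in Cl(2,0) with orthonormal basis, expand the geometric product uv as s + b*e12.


Expand: (3*e1 + 1*e2)(3*e1 - 1*e2)
= 3*3*e1e1 + 3*(-1)*e1e2 + 1*3*e2e1 + 1*(-1)*e2e2
Using e1^2 = e2^2 = 1, e2e1 = -e1e2:
Scalar part s = 3*3 + 1*(-1) = 9 + (-1) = 8
Bivector part b = 3*(-1) - 1*3 = -3 - 3 = -6
uv = 8 - 6*e12


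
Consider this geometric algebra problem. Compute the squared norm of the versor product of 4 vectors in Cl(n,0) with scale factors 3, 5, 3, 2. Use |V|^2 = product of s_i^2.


Each vector v_i has |v_i|^2 = s_i^2
Squared scales: 3^2 = 9, 5^2 = 25, 3^2 = 9, 2^2 = 4
|V|^2 = 9 * 25 * 9 * 4
= 8100


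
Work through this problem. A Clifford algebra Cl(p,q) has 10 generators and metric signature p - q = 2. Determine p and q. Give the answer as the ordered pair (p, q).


We need p + q = 10 and p - q = 2.
Adding: 2p = 10 + 2 = 12, so p = 6.
Then q = 10 - 6 = 4.
(p, q) = (6, 4)


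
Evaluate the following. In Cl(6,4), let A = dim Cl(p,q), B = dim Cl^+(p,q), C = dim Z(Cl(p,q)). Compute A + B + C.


n = 6 + 4 = 10
Total dim = 2^10 = 1024
Even subalgebra dim = 2^9 = 512
n is even, so center dim = 1
Sum = 1024 + 512 + 1 = 1537


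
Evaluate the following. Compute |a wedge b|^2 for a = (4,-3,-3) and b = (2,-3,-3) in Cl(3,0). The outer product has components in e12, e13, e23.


a wedge b = (a1*b2 - a2*b1)*e12 + (a1*b3 - a3*b1)*e13 + (a2*b3 - a3*b2)*e23
e12 coeff: 4*(-3) - (-3)*2 = -12 - (-6) = -6
e13 coeff: 4*(-3) - (-3)*2 = -12 - (-6) = -6
e23 coeff: (-3)*(-3) - (-3)*(-3) = 9 - 9 = 0
|a wedge b|^2 = (-6)^2 + (-6)^2 + 0^2
= 36 + 36 + 0
= 72


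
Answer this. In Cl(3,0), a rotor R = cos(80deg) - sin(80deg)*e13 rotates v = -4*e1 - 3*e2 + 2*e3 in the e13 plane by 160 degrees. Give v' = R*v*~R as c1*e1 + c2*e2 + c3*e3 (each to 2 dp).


Rotor R = cos(80deg) - sin(80deg)*e13
Rotation angle theta = 2 * 80 = 160 degrees in the e13 plane (e1 -> e3).
The component perpendicular to the plane (e2) is invariant: v'_2 = v2 = -3.00
cos(160deg) = -0.9397, sin(160deg) = 0.3420
v'_1 = v1*cos(theta) - v3*sin(theta) = -4*(-0.9397) - 2*0.3420 = 3.07
v'_3 = v1*sin(theta) + v3*cos(theta) = -4*0.3420 + 2*(-0.9397) = -3.25
v' = 3.07*e1 - 3.00*e2 - 3.25*e3


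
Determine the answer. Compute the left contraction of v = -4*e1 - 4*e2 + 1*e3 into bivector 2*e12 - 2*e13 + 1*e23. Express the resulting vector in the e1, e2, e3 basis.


Left contraction v _| B = <vB>_1 (grade-1 part of the geometric product vB).
Using e1_|e12 = e2, e2_|e12 = -e1, e1_|e13 = e3, e3_|e13 = -e1, e2_|e23 = e3, e3_|e23 = -e2:
e1 coeff: -v2*b12 - v3*b13 = -(-4)*(2) - (1)*(-2) = 10
e2 coeff: v1*b12 - v3*b23 = (-4)*(2) - (1)*(1) = -9
e3 coeff: v1*b13 + v2*b23 = (-4)*(-2) + (-4)*(1) = 4
v _| B = 10*e1 - 9*e2 + 4*e3


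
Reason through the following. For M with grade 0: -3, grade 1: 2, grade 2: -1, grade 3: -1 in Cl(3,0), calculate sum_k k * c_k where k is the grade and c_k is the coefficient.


Grade-weighted sum = sum of grade_k * coefficient_k
0*(-3) = 0
1*2 = 2
2*(-1) = -2
3*(-1) = -3
Total = 0 + 2 + (-2) + (-3) = -3


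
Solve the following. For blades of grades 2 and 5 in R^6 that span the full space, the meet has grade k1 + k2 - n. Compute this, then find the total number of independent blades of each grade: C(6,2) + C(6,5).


Meet grade = grade(A) + grade(B) - n
= 2 + 5 - 6 = 1
C(6,2) = 15
C(6,5) = 6
dim_A + dim_B = 15 + 6 = 21


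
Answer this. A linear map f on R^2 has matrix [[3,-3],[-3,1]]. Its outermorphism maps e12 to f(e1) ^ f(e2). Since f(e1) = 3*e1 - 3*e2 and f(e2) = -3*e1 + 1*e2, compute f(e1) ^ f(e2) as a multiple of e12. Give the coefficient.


The outermorphism of a linear map f sends e1^e2 to f(e1)^f(e2).
f(e1) = 3*e1 - 3*e2
f(e2) = -3*e1 + 1*e2
f(e1) ^ f(e2) = (3*e1 - 3*e2) ^ (-3*e1 + 1*e2)
= 3*1*e12 + (-3)*(-3)*e21
= (3 - 9)*e12
= -6*e12
Coefficient = -6


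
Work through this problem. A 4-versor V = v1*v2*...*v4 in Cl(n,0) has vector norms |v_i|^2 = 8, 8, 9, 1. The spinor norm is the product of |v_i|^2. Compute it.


Spinor norm N(V) = |v1|^2 * |v2|^2 * ... * |v4|^2
= 8 * 8 * 9 * 1
Running product: 8, 64, 576, 576
N(V) = 576


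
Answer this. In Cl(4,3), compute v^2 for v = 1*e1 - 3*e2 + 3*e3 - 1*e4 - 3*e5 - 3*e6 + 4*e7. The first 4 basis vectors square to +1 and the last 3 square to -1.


v^2 = sum of c_i^2 * e_i^2
Positive signature terms (e_i^2 = +1): 1^2 + (-3)^2 + 3^2 + (-1)^2 = 20
Negative signature terms (e_j^2 = -1): (-3)^2 + (-3)^2 + 4^2 = 34
v^2 = 20 - 34 = -14


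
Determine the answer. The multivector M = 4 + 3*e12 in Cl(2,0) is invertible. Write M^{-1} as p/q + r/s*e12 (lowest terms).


M = 4 + 3*e12, where e12^2 = -1.
Since M commutes with its reverse ~M = a - b*e12, M * ~M = a^2 - b^2*e12^2 = a^2 + b^2.
So M^{-1} = ~M / (a^2 + b^2) = (a - b*e12)/(a^2 + b^2).
a^2 + b^2 = 16 + 9 = 25
Scalar part = 4/25 = 4/25
Bivector coeff = -3/25 = -3/25
M^{-1} = 4/25 - 3/25*e12


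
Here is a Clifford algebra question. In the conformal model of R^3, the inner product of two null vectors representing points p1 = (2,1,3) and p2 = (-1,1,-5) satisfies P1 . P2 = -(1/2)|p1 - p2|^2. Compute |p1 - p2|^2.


p1 - p2 = (3, 0, 8)
|p1 - p2|^2 = 3^2 + 0^2 + 8^2
= 9 + 0 + 64
= 73


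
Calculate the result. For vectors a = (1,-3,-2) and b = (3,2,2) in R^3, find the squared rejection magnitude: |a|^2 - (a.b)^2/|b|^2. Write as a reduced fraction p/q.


|a|^2 = 1^2 + (-3)^2 + (-2)^2 = 14
|b|^2 = 3^2 + 2^2 + 2^2 = 17
a . b = 1*3 + (-3)*2 + (-2)*2 = -7
(a.b)^2 = (-7)^2 = 49
|rej|^2 = 14 - 49/17
= (238 - 49)/17
= 189/17
In lowest terms: 189/17


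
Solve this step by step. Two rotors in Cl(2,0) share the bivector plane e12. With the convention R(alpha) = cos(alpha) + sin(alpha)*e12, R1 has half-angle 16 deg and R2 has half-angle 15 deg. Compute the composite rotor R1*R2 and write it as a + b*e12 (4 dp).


Same-plane rotors commute and their half-angles add:
R1*R2 = cos(a1 + a2) + sin(a1 + a2)*e12.
a1 + a2 = 16 + 15 = 31 deg
cos(31 deg) = 0.8572
sin(31 deg) = 0.5150
R1*R2 = 0.8572 + 0.5150*e12


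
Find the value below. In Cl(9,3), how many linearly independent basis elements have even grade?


Even subalgebra dimension = 2^(n-1)
n = 9 + 3 = 12
2^(12 - 1) = 2^11 = 2048
Verification: sum of C(12,k) for even k = 1 + 66 + 495 + 924 + 495 + 66 + 1 = 2048
Result = 2048


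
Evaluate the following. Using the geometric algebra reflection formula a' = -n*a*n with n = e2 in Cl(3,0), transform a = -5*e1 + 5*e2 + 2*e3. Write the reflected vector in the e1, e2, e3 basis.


Reflection formula: a' = -n*a*n, with n = e2 (unit vector, n^2 = 1).
For reflection through hyperplane perp to e2:
The component along e2 flips sign, others stay.
a = (-5, 5, 2)
a' = (-5, -5, 2)
a' = -5*e1 - 5*e2 + 2*e3


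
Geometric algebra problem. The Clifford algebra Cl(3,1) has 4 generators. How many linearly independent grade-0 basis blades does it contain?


Number of grade-k basis blades in Cl(p,q) with n = p + q is C(n, k).
n = 3 + 1 = 4
C(4, 0) = 4! / (0! * 4!)
= 24 / (1 * 24)
= 1


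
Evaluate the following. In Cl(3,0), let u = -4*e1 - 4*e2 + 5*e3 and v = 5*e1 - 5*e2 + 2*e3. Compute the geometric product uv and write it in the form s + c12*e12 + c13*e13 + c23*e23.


In Cl(3,0): e_i^2 = 1, e_ie_j = -e_je_i for i != j.
Scalar part = u . v = (-4)*5 + (-4)*(-5) + 5*2
= -20 + 20 + 10 = 10
e12 coeff = (-4)*(-5) - (-4)*5 = 20 - (-20) = 40
e13 coeff = (-4)*2 - 5*5 = -8 - 25 = -33
e23 coeff = (-4)*2 - 5*(-5) = -8 - (-25) = 17
uv = 10 + 40*e12 - 33*e13 + 17*e23


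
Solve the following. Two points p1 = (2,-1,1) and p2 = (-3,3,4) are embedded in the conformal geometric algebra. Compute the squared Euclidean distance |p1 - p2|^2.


p1 - p2 = (5, -4, -3)
|p1 - p2|^2 = 5^2 + (-4)^2 + (-3)^2
= 25 + 16 + 9
= 50


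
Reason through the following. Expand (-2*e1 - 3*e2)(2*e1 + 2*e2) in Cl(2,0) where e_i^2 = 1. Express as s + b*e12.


Expand: (-2*e1 - 3*e2)(2*e1 + 2*e2)
= (-2)*2*e1e1 + (-2)*2*e1e2 + (-3)*2*e2e1 + (-3)*2*e2e2
Using e1^2 = e2^2 = 1, e2e1 = -e1e2:
Scalar part s = (-2)*2 + (-3)*2 = -4 + (-6) = -10
Bivector part b = (-2)*2 - (-3)*2 = -4 - (-6) = 2
uv = -10 + 2*e12


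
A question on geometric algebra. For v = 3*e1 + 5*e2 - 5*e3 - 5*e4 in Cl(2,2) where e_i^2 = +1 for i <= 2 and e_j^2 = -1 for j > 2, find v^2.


v^2 = sum of c_i^2 * e_i^2
Positive signature terms (e_i^2 = +1): 3^2 + 5^2 = 34
Negative signature terms (e_j^2 = -1): (-5)^2 + (-5)^2 = 50
v^2 = 34 - 50 = -16


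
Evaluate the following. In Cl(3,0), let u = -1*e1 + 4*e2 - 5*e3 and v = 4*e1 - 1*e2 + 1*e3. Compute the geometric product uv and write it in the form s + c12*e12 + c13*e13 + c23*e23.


In Cl(3,0): e_i^2 = 1, e_ie_j = -e_je_i for i != j.
Scalar part = u . v = (-1)*4 + 4*(-1) + (-5)*1
= -4 + (-4) + (-5) = -13
e12 coeff = (-1)*(-1) - 4*4 = 1 - 16 = -15
e13 coeff = (-1)*1 - (-5)*4 = -1 - (-20) = 19
e23 coeff = 4*1 - (-5)*(-1) = 4 - 5 = -1
uv = -13 - 15*e12 + 19*e13 - 1*e23


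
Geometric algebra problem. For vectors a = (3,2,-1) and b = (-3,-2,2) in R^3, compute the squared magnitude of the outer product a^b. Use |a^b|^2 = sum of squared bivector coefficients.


a wedge b = (a1*b2 - a2*b1)*e12 + (a1*b3 - a3*b1)*e13 + (a2*b3 - a3*b2)*e23
e12 coeff: 3*(-2) - 2*(-3) = -6 - (-6) = 0
e13 coeff: 3*2 - (-1)*(-3) = 6 - 3 = 3
e23 coeff: 2*2 - (-1)*(-2) = 4 - 2 = 2
|a wedge b|^2 = 0^2 + 3^2 + 2^2
= 0 + 9 + 4
= 13


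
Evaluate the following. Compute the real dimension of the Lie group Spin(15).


Spin(n) double-covers SO(n); both have Lie algebra so(n) of dimension n(n-1)/2.
n = 15
n(n-1) = 15 * 14 = 210
dim Spin(15) = 210/2 = 105


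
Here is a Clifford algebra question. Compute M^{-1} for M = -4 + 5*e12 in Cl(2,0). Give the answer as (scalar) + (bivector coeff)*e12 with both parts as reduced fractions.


M = -4 + 5*e12, where e12^2 = -1.
Since M commutes with its reverse ~M = a - b*e12, M * ~M = a^2 - b^2*e12^2 = a^2 + b^2.
So M^{-1} = ~M / (a^2 + b^2) = (a - b*e12)/(a^2 + b^2).
a^2 + b^2 = 16 + 25 = 41
Scalar part = -4/41 = -4/41
Bivector coeff = -5/41 = -5/41
M^{-1} = -4/41 - 5/41*e12


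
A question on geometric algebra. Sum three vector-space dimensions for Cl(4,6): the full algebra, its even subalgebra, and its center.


n = 4 + 6 = 10
Total dim = 2^10 = 1024
Even subalgebra dim = 2^9 = 512
n is even, so center dim = 1
Sum = 1024 + 512 + 1 = 1537


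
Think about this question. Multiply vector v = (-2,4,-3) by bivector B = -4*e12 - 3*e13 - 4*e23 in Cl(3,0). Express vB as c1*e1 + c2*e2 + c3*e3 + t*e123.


vB has grade-1 (vector) and grade-3 (trivector) parts: vB = (v _| B) + (v ^ B).
Vector part <vB>_1:
  e1: -v2*b12 - v3*b13 = -(4)*(-4) - (-3)*(-3) = 7
  e2: v1*b12 - v3*b23 = (-2)*(-4) - (-3)*(-4) = -4
  e3: v1*b13 + v2*b23 = (-2)*(-3) + (4)*(-4) = -10
Trivector part <vB>_3:
  e123: v1*b23 - v2*b13 + v3*b12 = (-2)*(-4) - (4)*(-3) + (-3)*(-4) = 32
vB = 7*e1 - 4*e2 - 10*e3 + 32*e123


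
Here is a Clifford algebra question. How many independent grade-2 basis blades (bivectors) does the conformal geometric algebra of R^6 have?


The conformal model of R^6 uses Cl(7,1) with m = 6 + 2 = 8 generators.
Number of grade-2 blades = C(m, 2) = C(8, 2)
= 8*7/2 = 28


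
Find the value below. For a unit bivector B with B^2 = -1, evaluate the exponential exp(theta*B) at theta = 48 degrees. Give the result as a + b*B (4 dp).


For a unit bivector B with B^2 = -1, the exponential series gives
e^(theta*B) = cos(theta) + sin(theta)*B (the GA analogue of Euler's formula).
theta = 48 degrees = 0.837758 rad
cos(48 deg) = 0.6691
sin(48 deg) = 0.7431
exp(theta*B) = 0.6691 + 0.7431*B


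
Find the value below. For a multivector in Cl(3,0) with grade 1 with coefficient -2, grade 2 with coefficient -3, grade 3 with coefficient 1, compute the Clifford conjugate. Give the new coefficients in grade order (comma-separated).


Clifford conjugate sign for grade k: (-1)^(k(k+1)/2)
Grade 1: (-1)^(1*2/2) = (-1)^1 = -1, coeff -2 -> 2
Grade 2: (-1)^(2*3/2) = (-1)^3 = -1, coeff -3 -> 3
Grade 3: (-1)^(3*4/2) = (-1)^6 = 1, coeff 1 -> 1
Conjugated coefficients: 2, 3, 1


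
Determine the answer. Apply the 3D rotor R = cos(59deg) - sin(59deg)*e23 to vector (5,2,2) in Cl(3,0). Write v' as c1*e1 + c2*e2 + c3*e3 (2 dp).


Rotor R = cos(59deg) - sin(59deg)*e23
Rotation angle theta = 2 * 59 = 118 degrees in the e23 plane (e2 -> e3).
The component perpendicular to the plane (e1) is invariant: v'_1 = v1 = 5.00
cos(118deg) = -0.4695, sin(118deg) = 0.8829
v'_2 = v2*cos(theta) - v3*sin(theta) = 2*(-0.4695) - 2*0.8829 = -2.70
v'_3 = v2*sin(theta) + v3*cos(theta) = 2*0.8829 + 2*(-0.4695) = 0.83
v' = 5.00*e1 - 2.70*e2 + 0.83*e3


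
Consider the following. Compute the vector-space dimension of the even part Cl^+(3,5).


Even subalgebra dimension = 2^(n-1)
n = 3 + 5 = 8
2^(8 - 1) = 2^7 = 128
Verification: sum of C(8,k) for even k = 1 + 28 + 70 + 28 + 1 = 128
Result = 128


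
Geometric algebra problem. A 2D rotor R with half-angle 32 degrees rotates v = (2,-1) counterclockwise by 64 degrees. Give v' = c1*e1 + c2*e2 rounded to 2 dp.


Rotor R = cos(32deg) - sin(32deg)*e12
Rotation angle theta = 2 * 32 = 64 degrees
v' = R*v*~R rotates v by theta.
cos(64deg) = 0.4384, sin(64deg) = 0.8988
v'_1 = 2*cos(64deg) - (-1)*sin(64deg)
= 2*0.4384 - (-1)*0.8988
= 1.78
v'_2 = 2*sin(64deg) + (-1)*cos(64deg)
= 2*0.8988 + (-1)*0.4384
= 1.36
v' = 1.78*e1 + 1.36*e2


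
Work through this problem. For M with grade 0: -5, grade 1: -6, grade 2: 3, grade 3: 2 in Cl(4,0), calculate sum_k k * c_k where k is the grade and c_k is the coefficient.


Grade-weighted sum = sum of grade_k * coefficient_k
0*(-5) = 0
1*(-6) = -6
2*3 = 6
3*2 = 6
Total = 0 + (-6) + 6 + 6 = 6


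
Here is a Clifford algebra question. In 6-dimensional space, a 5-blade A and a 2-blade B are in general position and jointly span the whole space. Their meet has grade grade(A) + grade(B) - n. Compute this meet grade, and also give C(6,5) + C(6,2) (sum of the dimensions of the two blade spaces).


Meet grade = grade(A) + grade(B) - n
= 5 + 2 - 6 = 1
C(6,5) = 6
C(6,2) = 15
dim_A + dim_B = 6 + 15 = 21


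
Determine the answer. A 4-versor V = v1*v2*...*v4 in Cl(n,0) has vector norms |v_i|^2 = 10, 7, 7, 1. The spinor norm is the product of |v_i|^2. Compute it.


Spinor norm N(V) = |v1|^2 * |v2|^2 * ... * |v4|^2
= 10 * 7 * 7 * 1
Running product: 10, 70, 490, 490
N(V) = 490


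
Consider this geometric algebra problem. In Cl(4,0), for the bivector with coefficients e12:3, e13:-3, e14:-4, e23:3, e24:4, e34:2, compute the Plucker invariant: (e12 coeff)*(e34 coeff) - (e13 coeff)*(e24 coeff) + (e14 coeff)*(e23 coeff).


Plucker relation: af - be + cd
a*f = 3*2 = 6
b*e = (-3)*4 = -12
c*d = (-4)*3 = -12
af - be + cd = 6 - (-12) + (-12)
= 6


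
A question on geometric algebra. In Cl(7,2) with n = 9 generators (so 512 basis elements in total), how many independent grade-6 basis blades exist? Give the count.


Number of grade-k basis blades in Cl(p,q) with n = p + q is C(n, k).
n = 7 + 2 = 9
C(9, 6) = 9! / (6! * 3!)
= 362880 / (720 * 6)
= 84


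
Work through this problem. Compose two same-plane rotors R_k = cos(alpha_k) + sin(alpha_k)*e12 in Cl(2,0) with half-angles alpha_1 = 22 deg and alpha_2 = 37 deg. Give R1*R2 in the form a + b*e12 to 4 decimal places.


Same-plane rotors commute and their half-angles add:
R1*R2 = cos(a1 + a2) + sin(a1 + a2)*e12.
a1 + a2 = 22 + 37 = 59 deg
cos(59 deg) = 0.5150
sin(59 deg) = 0.8572
R1*R2 = 0.5150 + 0.8572*e12


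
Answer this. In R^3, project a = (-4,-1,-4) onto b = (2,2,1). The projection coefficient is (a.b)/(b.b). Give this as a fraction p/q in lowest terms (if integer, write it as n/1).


Projection coefficient = (a . b) / (b . b)
a . b = (-4)*2 + (-1)*2 + (-4)*1
= -8 + (-2) + (-4) = -14
b . b = 2^2 + 2^2 + 1^2
= 4 + 4 + 1 = 9
Coefficient = -14/9
In lowest terms: -14/9


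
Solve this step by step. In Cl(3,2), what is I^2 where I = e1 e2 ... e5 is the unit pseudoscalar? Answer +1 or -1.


The pseudoscalar I = e1...e_n (product of all n generators) of Cl(p,q) satisfies I^2 = (-1)^(q + n(n-1)/2).
p = 3, q = 2, n = p + q = 5
n(n-1)/2 = 5 * 4 / 2 = 10
Exponent = q + n(n-1)/2 = 2 + 10 = 12
I^2 = (-1)^12 = +1


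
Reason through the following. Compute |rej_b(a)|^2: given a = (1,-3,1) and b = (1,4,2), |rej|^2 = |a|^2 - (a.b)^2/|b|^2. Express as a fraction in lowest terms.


|a|^2 = 1^2 + (-3)^2 + 1^2 = 11
|b|^2 = 1^2 + 4^2 + 2^2 = 21
a . b = 1*1 + (-3)*4 + 1*2 = -9
(a.b)^2 = (-9)^2 = 81
|rej|^2 = 11 - 81/21
= (231 - 81)/21
= 150/21
In lowest terms: 50/7


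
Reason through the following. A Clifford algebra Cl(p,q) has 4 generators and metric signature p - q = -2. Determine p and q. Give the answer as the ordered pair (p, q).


We need p + q = 4 and p - q = -2.
Adding: 2p = 4 + (-2) = 2, so p = 1.
Then q = 4 - 1 = 3.
(p, q) = (1, 3)


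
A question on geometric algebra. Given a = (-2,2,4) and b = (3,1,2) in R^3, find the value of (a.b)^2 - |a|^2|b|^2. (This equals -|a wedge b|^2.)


a . b = (-2)*3 + 2*1 + 4*2
= -6 + 2 + 8 = 4
|a|^2 = (-2)^2 + 2^2 + 4^2 = 24
|b|^2 = 3^2 + 1^2 + 2^2 = 14
(a.b)^2 = 4^2 = 16
|a|^2 * |b|^2 = 24 * 14 = 336
Result = 16 - 336 = -320


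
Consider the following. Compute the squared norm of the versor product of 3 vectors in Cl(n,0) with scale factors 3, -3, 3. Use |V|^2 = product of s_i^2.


Each vector v_i has |v_i|^2 = s_i^2
Squared scales: 3^2 = 9, (-3)^2 = 9, 3^2 = 9
|V|^2 = 9 * 9 * 9
= 729


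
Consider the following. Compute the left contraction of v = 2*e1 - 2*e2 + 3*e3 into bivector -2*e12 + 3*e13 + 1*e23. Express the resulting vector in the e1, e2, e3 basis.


Left contraction v _| B = <vB>_1 (grade-1 part of the geometric product vB).
Using e1_|e12 = e2, e2_|e12 = -e1, e1_|e13 = e3, e3_|e13 = -e1, e2_|e23 = e3, e3_|e23 = -e2:
e1 coeff: -v2*b12 - v3*b13 = -(-2)*(-2) - (3)*(3) = -13
e2 coeff: v1*b12 - v3*b23 = (2)*(-2) - (3)*(1) = -7
e3 coeff: v1*b13 + v2*b23 = (2)*(3) + (-2)*(1) = 4
v _| B = -13*e1 - 7*e2 + 4*e3


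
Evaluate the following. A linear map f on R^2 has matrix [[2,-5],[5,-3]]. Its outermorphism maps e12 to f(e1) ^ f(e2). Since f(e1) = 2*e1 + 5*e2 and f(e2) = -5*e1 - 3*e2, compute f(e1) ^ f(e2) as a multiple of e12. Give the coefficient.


The outermorphism of a linear map f sends e1^e2 to f(e1)^f(e2).
f(e1) = 2*e1 + 5*e2
f(e2) = -5*e1 - 3*e2
f(e1) ^ f(e2) = (2*e1 + 5*e2) ^ (-5*e1 - 3*e2)
= 2*(-3)*e12 + 5*(-5)*e21
= (-6 - (-25))*e12
= 19*e12
Coefficient = 19


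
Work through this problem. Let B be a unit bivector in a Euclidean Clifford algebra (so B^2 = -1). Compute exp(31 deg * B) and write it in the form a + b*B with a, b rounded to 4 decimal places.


For a unit bivector B with B^2 = -1, the exponential series gives
e^(theta*B) = cos(theta) + sin(theta)*B (the GA analogue of Euler's formula).
theta = 31 degrees = 0.541052 rad
cos(31 deg) = 0.8572
sin(31 deg) = 0.5150
exp(theta*B) = 0.8572 + 0.5150*B


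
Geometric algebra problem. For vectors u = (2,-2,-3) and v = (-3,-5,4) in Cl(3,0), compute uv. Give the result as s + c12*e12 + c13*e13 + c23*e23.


In Cl(3,0): e_i^2 = 1, e_ie_j = -e_je_i for i != j.
Scalar part = u . v = 2*(-3) + (-2)*(-5) + (-3)*4
= -6 + 10 + (-12) = -8
e12 coeff = 2*(-5) - (-2)*(-3) = -10 - 6 = -16
e13 coeff = 2*4 - (-3)*(-3) = 8 - 9 = -1
e23 coeff = (-2)*4 - (-3)*(-5) = -8 - 15 = -23
uv = -8 - 16*e12 - 1*e13 - 23*e23


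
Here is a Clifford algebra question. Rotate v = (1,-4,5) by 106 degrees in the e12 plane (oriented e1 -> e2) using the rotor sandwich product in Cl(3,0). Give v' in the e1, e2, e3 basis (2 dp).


Rotor R = cos(53deg) - sin(53deg)*e12
Rotation angle theta = 2 * 53 = 106 degrees in the e12 plane (e1 -> e2).
The component perpendicular to the plane (e3) is invariant: v'_3 = v3 = 5.00
cos(106deg) = -0.2756, sin(106deg) = 0.9613
v'_1 = v1*cos(theta) - v2*sin(theta) = 1*(-0.2756) - (-4)*0.9613 = 3.57
v'_2 = v1*sin(theta) + v2*cos(theta) = 1*0.9613 + (-4)*(-0.2756) = 2.06
v' = 3.57*e1 + 2.06*e2 + 5.00*e3


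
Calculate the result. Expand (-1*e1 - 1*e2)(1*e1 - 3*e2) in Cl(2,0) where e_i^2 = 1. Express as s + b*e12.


Expand: (-1*e1 - 1*e2)(1*e1 - 3*e2)
= (-1)*1*e1e1 + (-1)*(-3)*e1e2 + (-1)*1*e2e1 + (-1)*(-3)*e2e2
Using e1^2 = e2^2 = 1, e2e1 = -e1e2:
Scalar part s = (-1)*1 + (-1)*(-3) = -1 + 3 = 2
Bivector part b = (-1)*(-3) - (-1)*1 = 3 - (-1) = 4
uv = 2 + 4*e12


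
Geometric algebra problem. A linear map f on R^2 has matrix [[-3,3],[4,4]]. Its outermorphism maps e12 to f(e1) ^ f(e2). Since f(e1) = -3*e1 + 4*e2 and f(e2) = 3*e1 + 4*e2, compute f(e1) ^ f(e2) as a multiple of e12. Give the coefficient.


The outermorphism of a linear map f sends e1^e2 to f(e1)^f(e2).
f(e1) = -3*e1 + 4*e2
f(e2) = 3*e1 + 4*e2
f(e1) ^ f(e2) = (-3*e1 + 4*e2) ^ (3*e1 + 4*e2)
= (-3)*4*e12 + 4*3*e21
= (-12 - 12)*e12
= -24*e12
Coefficient = -24


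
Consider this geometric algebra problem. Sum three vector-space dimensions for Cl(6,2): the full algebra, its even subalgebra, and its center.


n = 6 + 2 = 8
Total dim = 2^8 = 256
Even subalgebra dim = 2^7 = 128
n is even, so center dim = 1
Sum = 256 + 128 + 1 = 385


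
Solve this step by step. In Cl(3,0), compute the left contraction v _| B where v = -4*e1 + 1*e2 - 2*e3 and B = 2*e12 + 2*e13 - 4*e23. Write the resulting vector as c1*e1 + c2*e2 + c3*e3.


Left contraction v _| B = <vB>_1 (grade-1 part of the geometric product vB).
Using e1_|e12 = e2, e2_|e12 = -e1, e1_|e13 = e3, e3_|e13 = -e1, e2_|e23 = e3, e3_|e23 = -e2:
e1 coeff: -v2*b12 - v3*b13 = -(1)*(2) - (-2)*(2) = 2
e2 coeff: v1*b12 - v3*b23 = (-4)*(2) - (-2)*(-4) = -16
e3 coeff: v1*b13 + v2*b23 = (-4)*(2) + (1)*(-4) = -12
v _| B = 2*e1 - 16*e2 - 12*e3


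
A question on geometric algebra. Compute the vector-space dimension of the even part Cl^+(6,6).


Even subalgebra dimension = 2^(n-1)
n = 6 + 6 = 12
2^(12 - 1) = 2^11 = 2048
Verification: sum of C(12,k) for even k = 1 + 66 + 495 + 924 + 495 + 66 + 1 = 2048
Result = 2048


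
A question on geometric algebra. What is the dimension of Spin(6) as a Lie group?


Spin(n) double-covers SO(n); both have Lie algebra so(n) of dimension n(n-1)/2.
n = 6
n(n-1) = 6 * 5 = 30
dim Spin(6) = 30/2 = 15


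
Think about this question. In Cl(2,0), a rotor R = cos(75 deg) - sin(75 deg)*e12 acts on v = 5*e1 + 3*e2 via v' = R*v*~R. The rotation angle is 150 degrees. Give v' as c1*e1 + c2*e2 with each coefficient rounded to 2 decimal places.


Rotor R = cos(75deg) - sin(75deg)*e12
Rotation angle theta = 2 * 75 = 150 degrees
v' = R*v*~R rotates v by theta.
cos(150deg) = -0.8660, sin(150deg) = 0.5000
v'_1 = 5*cos(150deg) - 3*sin(150deg)
= 5*(-0.8660) - 3*0.5000
= -5.83
v'_2 = 5*sin(150deg) + 3*cos(150deg)
= 5*0.5000 + 3*(-0.8660)
= -0.10
v' = -5.83*e1 - 0.10*e2


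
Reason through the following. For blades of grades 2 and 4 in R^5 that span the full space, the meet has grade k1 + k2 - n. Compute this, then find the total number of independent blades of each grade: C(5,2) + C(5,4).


Meet grade = grade(A) + grade(B) - n
= 2 + 4 - 5 = 1
C(5,2) = 10
C(5,4) = 5
dim_A + dim_B = 10 + 5 = 15


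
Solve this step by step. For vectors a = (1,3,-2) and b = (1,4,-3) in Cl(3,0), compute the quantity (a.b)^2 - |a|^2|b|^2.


a . b = 1*1 + 3*4 + (-2)*(-3)
= 1 + 12 + 6 = 19
|a|^2 = 1^2 + 3^2 + (-2)^2 = 14
|b|^2 = 1^2 + 4^2 + (-3)^2 = 26
(a.b)^2 = 19^2 = 361
|a|^2 * |b|^2 = 14 * 26 = 364
Result = 361 - 364 = -3


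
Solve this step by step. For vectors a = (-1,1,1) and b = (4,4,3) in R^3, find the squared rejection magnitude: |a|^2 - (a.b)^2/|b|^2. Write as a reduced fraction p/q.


|a|^2 = (-1)^2 + 1^2 + 1^2 = 3
|b|^2 = 4^2 + 4^2 + 3^2 = 41
a . b = (-1)*4 + 1*4 + 1*3 = 3
(a.b)^2 = 3^2 = 9
|rej|^2 = 3 - 9/41
= (123 - 9)/41
= 114/41
In lowest terms: 114/41


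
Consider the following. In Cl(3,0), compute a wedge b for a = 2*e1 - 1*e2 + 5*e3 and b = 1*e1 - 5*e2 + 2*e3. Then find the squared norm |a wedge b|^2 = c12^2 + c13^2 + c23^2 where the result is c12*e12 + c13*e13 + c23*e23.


a wedge b = (a1*b2 - a2*b1)*e12 + (a1*b3 - a3*b1)*e13 + (a2*b3 - a3*b2)*e23
e12 coeff: 2*(-5) - (-1)*1 = -10 - (-1) = -9
e13 coeff: 2*2 - 5*1 = 4 - 5 = -1
e23 coeff: (-1)*2 - 5*(-5) = -2 - (-25) = 23
|a wedge b|^2 = (-9)^2 + (-1)^2 + 23^2
= 81 + 1 + 529
= 611


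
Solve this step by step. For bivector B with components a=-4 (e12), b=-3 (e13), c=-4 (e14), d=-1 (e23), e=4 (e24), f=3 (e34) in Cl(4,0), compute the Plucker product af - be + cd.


Plucker relation: af - be + cd
a*f = (-4)*3 = -12
b*e = (-3)*4 = -12
c*d = (-4)*(-1) = 4
af - be + cd = -12 - (-12) + 4
= 4


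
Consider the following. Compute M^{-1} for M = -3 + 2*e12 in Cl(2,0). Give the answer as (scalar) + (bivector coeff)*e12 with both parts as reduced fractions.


M = -3 + 2*e12, where e12^2 = -1.
Since M commutes with its reverse ~M = a - b*e12, M * ~M = a^2 - b^2*e12^2 = a^2 + b^2.
So M^{-1} = ~M / (a^2 + b^2) = (a - b*e12)/(a^2 + b^2).
a^2 + b^2 = 9 + 4 = 13
Scalar part = -3/13 = -3/13
Bivector coeff = -2/13 = -2/13
M^{-1} = -3/13 - 2/13*e12


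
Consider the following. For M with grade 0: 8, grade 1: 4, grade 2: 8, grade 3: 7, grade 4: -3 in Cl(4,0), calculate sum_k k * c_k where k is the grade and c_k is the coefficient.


Grade-weighted sum = sum of grade_k * coefficient_k
0*8 = 0
1*4 = 4
2*8 = 16
3*7 = 21
4*(-3) = -12
Total = 0 + 4 + 16 + 21 + (-12) = 29


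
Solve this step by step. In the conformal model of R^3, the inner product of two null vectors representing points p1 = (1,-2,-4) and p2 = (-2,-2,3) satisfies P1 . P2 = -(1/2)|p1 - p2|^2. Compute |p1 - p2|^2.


p1 - p2 = (3, 0, -7)
|p1 - p2|^2 = 3^2 + 0^2 + (-7)^2
= 9 + 0 + 49
= 58


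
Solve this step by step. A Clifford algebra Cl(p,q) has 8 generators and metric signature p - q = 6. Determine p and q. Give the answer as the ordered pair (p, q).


We need p + q = 8 and p - q = 6.
Adding: 2p = 8 + 6 = 14, so p = 7.
Then q = 8 - 7 = 1.
(p, q) = (7, 1)


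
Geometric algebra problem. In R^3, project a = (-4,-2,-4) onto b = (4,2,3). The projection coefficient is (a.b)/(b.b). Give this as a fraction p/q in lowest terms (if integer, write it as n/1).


Projection coefficient = (a . b) / (b . b)
a . b = (-4)*4 + (-2)*2 + (-4)*3
= -16 + (-4) + (-12) = -32
b . b = 4^2 + 2^2 + 3^2
= 16 + 4 + 9 = 29
Coefficient = -32/29
In lowest terms: -32/29
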